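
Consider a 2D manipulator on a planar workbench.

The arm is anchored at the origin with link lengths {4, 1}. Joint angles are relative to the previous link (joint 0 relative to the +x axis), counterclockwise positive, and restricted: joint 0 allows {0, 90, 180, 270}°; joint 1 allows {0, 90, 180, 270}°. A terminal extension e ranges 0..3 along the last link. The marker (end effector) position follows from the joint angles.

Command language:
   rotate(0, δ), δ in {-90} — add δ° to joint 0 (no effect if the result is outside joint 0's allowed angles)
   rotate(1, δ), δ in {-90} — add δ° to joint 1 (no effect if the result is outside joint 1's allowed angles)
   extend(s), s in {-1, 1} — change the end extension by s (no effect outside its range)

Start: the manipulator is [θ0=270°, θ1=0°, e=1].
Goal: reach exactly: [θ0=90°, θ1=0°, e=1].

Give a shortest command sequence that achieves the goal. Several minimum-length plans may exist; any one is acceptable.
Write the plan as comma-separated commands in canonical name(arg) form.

t0: [θ0=270°, θ1=0°, e=1]
1. rotate(0, -90) → [θ0=180°, θ1=0°, e=1]
2. rotate(0, -90) → [θ0=90°, θ1=0°, e=1]
shorter routes all fall short; 2 is best.

rotate(0, -90), rotate(0, -90)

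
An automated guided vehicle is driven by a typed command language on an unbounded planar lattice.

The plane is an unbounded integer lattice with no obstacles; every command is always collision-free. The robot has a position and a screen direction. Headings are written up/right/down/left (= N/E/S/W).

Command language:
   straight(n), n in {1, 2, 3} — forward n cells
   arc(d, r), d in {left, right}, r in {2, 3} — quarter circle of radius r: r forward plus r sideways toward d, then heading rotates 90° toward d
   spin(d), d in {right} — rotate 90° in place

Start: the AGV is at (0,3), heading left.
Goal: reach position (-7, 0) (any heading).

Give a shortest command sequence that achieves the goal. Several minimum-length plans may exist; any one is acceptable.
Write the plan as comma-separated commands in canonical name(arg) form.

straight(2), straight(2), arc(left, 3)

begin: at (0,3), heading left
[1] after straight(2): at (-2,3), heading left
[2] after straight(2): at (-4,3), heading left
[3] after arc(left, 3): at (-7,0), heading down
minimal: 3 command(s), checked below 3.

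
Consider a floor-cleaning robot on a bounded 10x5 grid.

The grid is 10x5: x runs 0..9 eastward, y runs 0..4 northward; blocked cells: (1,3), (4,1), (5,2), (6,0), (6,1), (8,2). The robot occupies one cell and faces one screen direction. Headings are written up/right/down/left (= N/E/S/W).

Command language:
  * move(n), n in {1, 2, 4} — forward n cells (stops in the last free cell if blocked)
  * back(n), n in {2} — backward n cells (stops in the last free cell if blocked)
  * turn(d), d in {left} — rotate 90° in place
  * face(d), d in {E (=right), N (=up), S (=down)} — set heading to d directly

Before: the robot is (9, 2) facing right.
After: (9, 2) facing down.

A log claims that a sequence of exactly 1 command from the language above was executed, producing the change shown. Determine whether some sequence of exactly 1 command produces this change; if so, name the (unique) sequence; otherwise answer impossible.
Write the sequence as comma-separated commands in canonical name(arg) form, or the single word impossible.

key: parked at (9,2) the whole time — nothing moves the robot
begin: (9, 2) facing right
1. face(S) → (9, 2) facing down
all 8 alternatives checked — unique.

face(S)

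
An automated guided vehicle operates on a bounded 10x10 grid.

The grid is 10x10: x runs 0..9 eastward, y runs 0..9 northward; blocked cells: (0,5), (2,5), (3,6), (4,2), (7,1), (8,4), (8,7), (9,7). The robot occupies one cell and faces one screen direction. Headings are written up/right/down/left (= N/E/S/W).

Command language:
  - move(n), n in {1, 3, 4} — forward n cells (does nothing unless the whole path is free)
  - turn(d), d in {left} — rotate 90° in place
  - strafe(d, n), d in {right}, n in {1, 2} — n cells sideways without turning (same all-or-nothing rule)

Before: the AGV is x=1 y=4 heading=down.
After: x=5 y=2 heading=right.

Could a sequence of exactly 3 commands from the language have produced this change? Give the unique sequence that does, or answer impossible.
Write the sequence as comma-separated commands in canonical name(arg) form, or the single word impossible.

key: order matters: swapping turn(left) and strafe(right, 2) lands elsewhere
from: x=1 y=4 heading=down
t=1 turn(left) ⇒ x=1 y=4 heading=right
t=2 move(4) ⇒ x=5 y=4 heading=right
t=3 strafe(right, 2) ⇒ x=5 y=2 heading=right
all 216 alternatives checked — unique.

turn(left), move(4), strafe(right, 2)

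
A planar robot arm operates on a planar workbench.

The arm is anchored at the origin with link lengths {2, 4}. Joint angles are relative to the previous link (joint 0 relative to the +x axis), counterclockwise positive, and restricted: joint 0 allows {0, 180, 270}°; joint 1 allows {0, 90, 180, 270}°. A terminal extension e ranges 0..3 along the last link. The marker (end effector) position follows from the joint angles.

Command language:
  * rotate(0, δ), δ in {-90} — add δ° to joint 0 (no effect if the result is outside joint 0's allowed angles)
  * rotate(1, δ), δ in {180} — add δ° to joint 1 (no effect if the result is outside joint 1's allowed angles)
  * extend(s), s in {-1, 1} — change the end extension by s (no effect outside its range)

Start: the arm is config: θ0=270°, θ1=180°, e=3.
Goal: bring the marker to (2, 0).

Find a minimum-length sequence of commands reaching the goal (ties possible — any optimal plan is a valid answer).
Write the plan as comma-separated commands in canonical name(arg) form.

extend(-1), extend(-1), extend(-1), rotate(0, -90)

initial: config: θ0=270°, θ1=180°, e=3
step 1 (extend(-1)): config: θ0=270°, θ1=180°, e=2
step 2 (extend(-1)): config: θ0=270°, θ1=180°, e=1
step 3 (extend(-1)): config: θ0=270°, θ1=180°, e=0
step 4 (rotate(0, -90)): config: θ0=180°, θ1=180°, e=0
no 3-step plan works, so 4 is optimal.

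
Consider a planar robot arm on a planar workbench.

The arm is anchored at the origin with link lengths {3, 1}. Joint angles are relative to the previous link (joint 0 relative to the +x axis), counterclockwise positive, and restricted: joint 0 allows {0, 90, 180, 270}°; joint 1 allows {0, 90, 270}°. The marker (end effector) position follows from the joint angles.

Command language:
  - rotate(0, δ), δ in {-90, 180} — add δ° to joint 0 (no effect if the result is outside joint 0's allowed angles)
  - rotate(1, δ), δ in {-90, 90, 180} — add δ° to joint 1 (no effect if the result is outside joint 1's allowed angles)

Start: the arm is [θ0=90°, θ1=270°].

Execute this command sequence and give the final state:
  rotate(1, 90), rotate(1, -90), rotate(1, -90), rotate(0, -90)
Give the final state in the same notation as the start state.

initial: [θ0=90°, θ1=270°]
t=1 rotate(1, 90) ⇒ [θ0=90°, θ1=0°]
t=2 rotate(1, -90) ⇒ [θ0=90°, θ1=270°]
t=3 rotate(1, -90) ⇒ [θ0=90°, θ1=270°]
t=4 rotate(0, -90) ⇒ [θ0=0°, θ1=270°]

[θ0=0°, θ1=270°]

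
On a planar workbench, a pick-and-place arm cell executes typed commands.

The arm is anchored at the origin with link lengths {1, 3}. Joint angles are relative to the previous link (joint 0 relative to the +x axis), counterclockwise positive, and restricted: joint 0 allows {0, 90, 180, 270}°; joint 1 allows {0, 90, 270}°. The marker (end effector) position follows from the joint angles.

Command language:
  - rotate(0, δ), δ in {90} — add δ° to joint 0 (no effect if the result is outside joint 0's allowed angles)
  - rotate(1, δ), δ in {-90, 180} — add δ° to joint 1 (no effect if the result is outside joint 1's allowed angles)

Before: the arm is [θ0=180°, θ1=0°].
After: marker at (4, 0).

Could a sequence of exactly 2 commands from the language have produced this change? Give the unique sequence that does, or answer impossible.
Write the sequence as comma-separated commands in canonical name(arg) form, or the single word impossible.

t0: [θ0=180°, θ1=0°]
1. rotate(0, 90) → [θ0=270°, θ1=0°]
2. rotate(0, 90) → [θ0=0°, θ1=0°]
no rival 2-sequence matches.

rotate(0, 90), rotate(0, 90)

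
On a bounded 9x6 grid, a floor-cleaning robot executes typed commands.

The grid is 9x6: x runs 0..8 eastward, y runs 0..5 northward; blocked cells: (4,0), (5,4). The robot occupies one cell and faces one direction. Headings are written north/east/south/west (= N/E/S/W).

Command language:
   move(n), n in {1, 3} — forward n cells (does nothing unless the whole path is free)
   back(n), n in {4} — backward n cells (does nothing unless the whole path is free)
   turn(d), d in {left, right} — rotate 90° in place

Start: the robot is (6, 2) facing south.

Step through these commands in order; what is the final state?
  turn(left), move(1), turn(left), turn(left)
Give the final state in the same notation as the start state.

t0: (6, 2) facing south
t=1 turn(left) ⇒ (6, 2) facing east
t=2 move(1) ⇒ (7, 2) facing east
t=3 turn(left) ⇒ (7, 2) facing north
t=4 turn(left) ⇒ (7, 2) facing west

(7, 2) facing west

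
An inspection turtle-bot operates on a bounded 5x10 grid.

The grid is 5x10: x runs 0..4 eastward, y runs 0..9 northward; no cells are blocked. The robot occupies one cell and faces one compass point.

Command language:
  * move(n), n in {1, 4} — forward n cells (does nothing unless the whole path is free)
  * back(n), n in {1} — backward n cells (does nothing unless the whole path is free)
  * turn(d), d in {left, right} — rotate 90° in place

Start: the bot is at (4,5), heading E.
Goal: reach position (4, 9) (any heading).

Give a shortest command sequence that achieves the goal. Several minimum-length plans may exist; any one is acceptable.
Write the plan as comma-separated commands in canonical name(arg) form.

turn(left), move(4)

t0: at (4,5), heading E
[1] after turn(left): at (4,5), heading N
[2] after move(4): at (4,9), heading N
nothing shorter than 2 reaches the goal.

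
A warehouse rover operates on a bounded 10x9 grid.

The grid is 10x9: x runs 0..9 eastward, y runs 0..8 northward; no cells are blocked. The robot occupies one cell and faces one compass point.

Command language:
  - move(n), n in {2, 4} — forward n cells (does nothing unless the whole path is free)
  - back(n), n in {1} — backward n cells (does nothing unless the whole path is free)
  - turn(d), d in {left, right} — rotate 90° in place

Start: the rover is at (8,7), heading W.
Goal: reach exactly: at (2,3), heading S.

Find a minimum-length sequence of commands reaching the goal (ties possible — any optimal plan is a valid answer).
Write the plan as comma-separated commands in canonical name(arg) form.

move(4), move(2), turn(left), move(4)

begin: at (8,7), heading W
t=1 move(4) ⇒ at (4,7), heading W
t=2 move(2) ⇒ at (2,7), heading W
t=3 turn(left) ⇒ at (2,7), heading S
t=4 move(4) ⇒ at (2,3), heading S
shorter routes all fall short; 4 is best.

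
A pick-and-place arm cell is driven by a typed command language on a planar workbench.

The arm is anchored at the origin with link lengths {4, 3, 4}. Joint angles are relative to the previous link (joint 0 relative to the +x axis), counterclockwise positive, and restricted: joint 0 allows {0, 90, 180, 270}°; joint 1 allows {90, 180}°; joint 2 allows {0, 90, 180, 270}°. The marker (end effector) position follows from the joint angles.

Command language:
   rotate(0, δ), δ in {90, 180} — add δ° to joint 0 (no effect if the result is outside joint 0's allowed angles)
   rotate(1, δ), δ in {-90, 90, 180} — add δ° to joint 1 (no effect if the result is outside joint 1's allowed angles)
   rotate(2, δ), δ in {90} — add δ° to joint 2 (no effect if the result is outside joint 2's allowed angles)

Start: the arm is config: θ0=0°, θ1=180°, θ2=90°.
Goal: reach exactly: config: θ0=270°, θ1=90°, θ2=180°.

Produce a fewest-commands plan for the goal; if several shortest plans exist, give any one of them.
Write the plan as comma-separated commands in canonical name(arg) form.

rotate(0, 180), rotate(1, -90), rotate(0, 90), rotate(2, 90)

start: config: θ0=0°, θ1=180°, θ2=90°
[1] after rotate(0, 180): config: θ0=180°, θ1=180°, θ2=90°
[2] after rotate(1, -90): config: θ0=180°, θ1=90°, θ2=90°
[3] after rotate(0, 90): config: θ0=270°, θ1=90°, θ2=90°
[4] after rotate(2, 90): config: θ0=270°, θ1=90°, θ2=180°
shorter routes all fall short; 4 is best.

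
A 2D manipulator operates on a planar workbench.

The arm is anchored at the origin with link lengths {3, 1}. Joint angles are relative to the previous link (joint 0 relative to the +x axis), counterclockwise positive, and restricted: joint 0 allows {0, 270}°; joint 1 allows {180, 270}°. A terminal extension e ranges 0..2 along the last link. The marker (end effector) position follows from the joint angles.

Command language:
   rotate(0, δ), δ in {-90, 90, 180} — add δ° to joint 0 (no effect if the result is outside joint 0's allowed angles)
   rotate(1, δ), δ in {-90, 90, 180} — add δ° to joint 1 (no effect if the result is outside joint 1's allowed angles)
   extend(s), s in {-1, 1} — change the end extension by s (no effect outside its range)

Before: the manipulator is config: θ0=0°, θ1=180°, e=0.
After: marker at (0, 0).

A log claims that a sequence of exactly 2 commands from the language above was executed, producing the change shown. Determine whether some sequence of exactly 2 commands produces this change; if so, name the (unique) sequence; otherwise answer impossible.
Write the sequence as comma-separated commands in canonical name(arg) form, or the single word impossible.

from: config: θ0=0°, θ1=180°, e=0
t=1 extend(1) ⇒ config: θ0=0°, θ1=180°, e=1
t=2 extend(1) ⇒ config: θ0=0°, θ1=180°, e=2
uniquely the one of 64 2-step routes that fits.

extend(1), extend(1)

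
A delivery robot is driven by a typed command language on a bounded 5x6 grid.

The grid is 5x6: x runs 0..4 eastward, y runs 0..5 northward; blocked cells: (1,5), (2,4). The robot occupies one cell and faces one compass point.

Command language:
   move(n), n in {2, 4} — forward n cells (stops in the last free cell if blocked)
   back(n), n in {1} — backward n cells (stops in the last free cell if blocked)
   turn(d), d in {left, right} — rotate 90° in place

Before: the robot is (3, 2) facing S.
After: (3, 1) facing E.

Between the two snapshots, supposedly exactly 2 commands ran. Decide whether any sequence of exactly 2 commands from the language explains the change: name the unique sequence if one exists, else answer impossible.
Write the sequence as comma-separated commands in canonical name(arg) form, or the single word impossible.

every 2-command combo misses the target.

impossible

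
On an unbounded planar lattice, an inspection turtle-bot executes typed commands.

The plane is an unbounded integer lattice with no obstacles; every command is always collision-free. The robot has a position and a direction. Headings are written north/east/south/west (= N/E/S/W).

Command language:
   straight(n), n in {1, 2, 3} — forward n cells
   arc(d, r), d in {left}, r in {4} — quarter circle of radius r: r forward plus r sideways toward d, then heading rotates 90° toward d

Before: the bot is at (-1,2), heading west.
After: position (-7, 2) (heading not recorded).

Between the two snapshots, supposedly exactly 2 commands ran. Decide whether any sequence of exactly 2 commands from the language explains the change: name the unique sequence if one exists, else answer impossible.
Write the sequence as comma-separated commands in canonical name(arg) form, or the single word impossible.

straight(3), straight(3)

begin: at (-1,2), heading west
step 1 (straight(3)): at (-4,2), heading west
step 2 (straight(3)): at (-7,2), heading west
uniquely the one of 16 2-step routes that fits.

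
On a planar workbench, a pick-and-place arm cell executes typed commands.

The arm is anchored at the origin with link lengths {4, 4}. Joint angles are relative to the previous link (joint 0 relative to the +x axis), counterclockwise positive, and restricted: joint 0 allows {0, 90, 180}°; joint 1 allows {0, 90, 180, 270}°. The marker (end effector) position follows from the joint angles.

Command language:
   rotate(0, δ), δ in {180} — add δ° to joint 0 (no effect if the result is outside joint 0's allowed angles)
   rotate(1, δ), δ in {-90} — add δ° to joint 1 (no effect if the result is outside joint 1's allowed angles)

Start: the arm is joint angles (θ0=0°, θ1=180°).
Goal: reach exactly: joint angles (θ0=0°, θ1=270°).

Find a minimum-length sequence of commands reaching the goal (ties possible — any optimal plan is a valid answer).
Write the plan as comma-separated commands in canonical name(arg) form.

start: joint angles (θ0=0°, θ1=180°)
step 1 (rotate(1, -90)): joint angles (θ0=0°, θ1=90°)
step 2 (rotate(1, -90)): joint angles (θ0=0°, θ1=0°)
step 3 (rotate(1, -90)): joint angles (θ0=0°, θ1=270°)
shorter routes all fall short; 3 is best.

rotate(1, -90), rotate(1, -90), rotate(1, -90)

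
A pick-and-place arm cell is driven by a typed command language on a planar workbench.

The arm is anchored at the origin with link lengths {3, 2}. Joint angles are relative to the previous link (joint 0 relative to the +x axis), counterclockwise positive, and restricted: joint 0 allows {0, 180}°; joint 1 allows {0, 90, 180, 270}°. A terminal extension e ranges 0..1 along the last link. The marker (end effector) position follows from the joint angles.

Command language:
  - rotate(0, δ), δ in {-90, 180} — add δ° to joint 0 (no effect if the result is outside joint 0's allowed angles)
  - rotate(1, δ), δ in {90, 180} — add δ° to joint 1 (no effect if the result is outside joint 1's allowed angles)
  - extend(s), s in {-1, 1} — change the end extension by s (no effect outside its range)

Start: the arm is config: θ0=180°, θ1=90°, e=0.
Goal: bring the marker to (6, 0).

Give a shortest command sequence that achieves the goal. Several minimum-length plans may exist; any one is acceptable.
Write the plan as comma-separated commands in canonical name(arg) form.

begin: config: θ0=180°, θ1=90°, e=0
[1] after rotate(1, 180): config: θ0=180°, θ1=270°, e=0
[2] after extend(1): config: θ0=180°, θ1=270°, e=1
[3] after rotate(1, 90): config: θ0=180°, θ1=0°, e=1
[4] after rotate(0, 180): config: θ0=0°, θ1=0°, e=1
shorter routes all fall short; 4 is best.

rotate(1, 180), extend(1), rotate(1, 90), rotate(0, 180)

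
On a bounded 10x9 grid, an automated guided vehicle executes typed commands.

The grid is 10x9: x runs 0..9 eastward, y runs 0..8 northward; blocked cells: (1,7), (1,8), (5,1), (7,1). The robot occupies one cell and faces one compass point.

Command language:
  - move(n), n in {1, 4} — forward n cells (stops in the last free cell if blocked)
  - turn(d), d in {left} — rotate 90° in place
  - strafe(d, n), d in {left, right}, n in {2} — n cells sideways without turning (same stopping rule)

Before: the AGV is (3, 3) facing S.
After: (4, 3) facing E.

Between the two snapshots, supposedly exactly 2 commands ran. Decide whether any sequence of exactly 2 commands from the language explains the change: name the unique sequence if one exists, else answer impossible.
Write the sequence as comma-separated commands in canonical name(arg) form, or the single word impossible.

turn(left), move(1)

key: order matters: swapping turn(left) and move(1) lands elsewhere
from: (3, 3) facing S
[1] after turn(left): (3, 3) facing E
[2] after move(1): (4, 3) facing E
no rival 2-sequence matches.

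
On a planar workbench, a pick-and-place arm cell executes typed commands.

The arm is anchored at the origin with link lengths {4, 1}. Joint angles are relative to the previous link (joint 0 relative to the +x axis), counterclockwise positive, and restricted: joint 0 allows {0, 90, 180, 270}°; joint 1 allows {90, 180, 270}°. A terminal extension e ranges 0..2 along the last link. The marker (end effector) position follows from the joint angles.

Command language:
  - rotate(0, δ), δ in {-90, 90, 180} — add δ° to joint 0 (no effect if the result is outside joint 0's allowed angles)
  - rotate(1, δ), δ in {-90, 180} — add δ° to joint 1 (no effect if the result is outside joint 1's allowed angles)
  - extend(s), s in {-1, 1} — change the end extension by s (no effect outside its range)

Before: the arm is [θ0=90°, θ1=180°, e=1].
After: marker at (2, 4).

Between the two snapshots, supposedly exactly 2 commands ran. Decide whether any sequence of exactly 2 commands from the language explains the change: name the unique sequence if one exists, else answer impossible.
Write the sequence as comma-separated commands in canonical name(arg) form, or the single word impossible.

key: order matters: swapping rotate(1, -90) and rotate(1, 180) lands elsewhere
start: [θ0=90°, θ1=180°, e=1]
t=1 rotate(1, -90) ⇒ [θ0=90°, θ1=90°, e=1]
t=2 rotate(1, 180) ⇒ [θ0=90°, θ1=270°, e=1]
all 49 alternatives checked — unique.

rotate(1, -90), rotate(1, 180)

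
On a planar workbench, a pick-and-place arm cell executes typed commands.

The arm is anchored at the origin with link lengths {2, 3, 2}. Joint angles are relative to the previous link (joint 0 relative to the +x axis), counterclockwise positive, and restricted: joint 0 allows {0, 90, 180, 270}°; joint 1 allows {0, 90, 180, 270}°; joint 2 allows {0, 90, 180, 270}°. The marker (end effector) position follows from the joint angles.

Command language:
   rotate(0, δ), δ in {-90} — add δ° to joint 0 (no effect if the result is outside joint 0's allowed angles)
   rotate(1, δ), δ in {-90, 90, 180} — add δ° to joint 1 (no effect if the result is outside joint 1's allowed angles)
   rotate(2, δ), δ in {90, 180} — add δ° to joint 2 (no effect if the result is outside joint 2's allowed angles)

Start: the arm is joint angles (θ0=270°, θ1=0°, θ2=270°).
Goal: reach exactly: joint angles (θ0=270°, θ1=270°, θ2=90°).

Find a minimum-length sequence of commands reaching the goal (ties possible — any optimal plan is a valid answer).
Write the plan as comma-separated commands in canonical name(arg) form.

rotate(2, 180), rotate(1, -90)

from: joint angles (θ0=270°, θ1=0°, θ2=270°)
step 1 (rotate(2, 180)): joint angles (θ0=270°, θ1=0°, θ2=90°)
step 2 (rotate(1, -90)): joint angles (θ0=270°, θ1=270°, θ2=90°)
shorter routes all fall short; 2 is best.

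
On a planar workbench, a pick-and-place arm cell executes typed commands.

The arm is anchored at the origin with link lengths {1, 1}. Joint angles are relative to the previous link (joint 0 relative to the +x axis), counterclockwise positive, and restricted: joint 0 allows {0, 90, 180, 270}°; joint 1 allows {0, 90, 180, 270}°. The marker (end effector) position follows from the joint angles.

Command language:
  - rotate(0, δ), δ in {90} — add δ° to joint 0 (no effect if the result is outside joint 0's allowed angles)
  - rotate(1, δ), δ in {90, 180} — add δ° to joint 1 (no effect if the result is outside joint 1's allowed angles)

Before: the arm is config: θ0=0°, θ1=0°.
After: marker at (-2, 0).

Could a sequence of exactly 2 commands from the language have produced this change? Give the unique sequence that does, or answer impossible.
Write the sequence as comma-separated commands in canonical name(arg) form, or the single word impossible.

rotate(0, 90), rotate(0, 90)

from: config: θ0=0°, θ1=0°
step 1 (rotate(0, 90)): config: θ0=90°, θ1=0°
step 2 (rotate(0, 90)): config: θ0=180°, θ1=0°
uniquely the one of 9 2-step routes that fits.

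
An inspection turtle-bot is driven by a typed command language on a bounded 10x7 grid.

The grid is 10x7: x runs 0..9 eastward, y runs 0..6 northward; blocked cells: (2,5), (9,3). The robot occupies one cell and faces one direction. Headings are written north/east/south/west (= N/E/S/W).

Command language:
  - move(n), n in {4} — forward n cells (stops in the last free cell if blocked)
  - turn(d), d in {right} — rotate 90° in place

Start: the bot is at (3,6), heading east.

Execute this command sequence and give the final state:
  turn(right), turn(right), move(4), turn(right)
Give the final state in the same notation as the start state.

initial: at (3,6), heading east
t=1 turn(right) ⇒ at (3,6), heading south
t=2 turn(right) ⇒ at (3,6), heading west
t=3 move(4) ⇒ at (0,6), heading west
t=4 turn(right) ⇒ at (0,6), heading north

at (0,6), heading north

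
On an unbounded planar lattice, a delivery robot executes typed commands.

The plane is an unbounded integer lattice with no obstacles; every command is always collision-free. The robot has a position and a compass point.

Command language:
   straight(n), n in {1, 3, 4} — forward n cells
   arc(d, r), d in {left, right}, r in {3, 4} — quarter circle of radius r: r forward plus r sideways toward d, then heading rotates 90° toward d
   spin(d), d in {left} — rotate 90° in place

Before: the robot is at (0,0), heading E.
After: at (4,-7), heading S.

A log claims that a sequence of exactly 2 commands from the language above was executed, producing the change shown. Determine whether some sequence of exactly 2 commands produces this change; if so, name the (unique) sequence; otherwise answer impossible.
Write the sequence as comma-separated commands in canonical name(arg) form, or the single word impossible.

key: cell and facing (now S) both changed — the 2 commands mix motion and turning
start: at (0,0), heading E
1. arc(right, 4) → at (4,-4), heading S
2. straight(3) → at (4,-7), heading S
uniquely the one of 64 2-step routes that fits.

arc(right, 4), straight(3)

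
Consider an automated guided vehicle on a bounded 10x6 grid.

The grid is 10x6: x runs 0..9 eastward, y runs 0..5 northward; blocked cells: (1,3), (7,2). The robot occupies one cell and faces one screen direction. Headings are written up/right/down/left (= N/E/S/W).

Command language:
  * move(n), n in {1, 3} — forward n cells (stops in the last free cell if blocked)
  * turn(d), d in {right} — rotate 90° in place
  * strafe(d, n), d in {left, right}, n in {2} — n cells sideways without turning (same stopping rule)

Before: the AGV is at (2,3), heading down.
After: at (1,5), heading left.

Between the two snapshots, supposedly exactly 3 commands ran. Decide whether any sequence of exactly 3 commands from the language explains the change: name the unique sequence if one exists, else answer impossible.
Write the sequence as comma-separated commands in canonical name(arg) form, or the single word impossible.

turn(right), strafe(right, 2), move(1)

key: cell and facing (now W) both changed — the 3 commands mix motion and turning
start: at (2,3), heading down
[1] after turn(right): at (2,3), heading left
[2] after strafe(right, 2): at (2,5), heading left
[3] after move(1): at (1,5), heading left
all 125 alternatives checked — unique.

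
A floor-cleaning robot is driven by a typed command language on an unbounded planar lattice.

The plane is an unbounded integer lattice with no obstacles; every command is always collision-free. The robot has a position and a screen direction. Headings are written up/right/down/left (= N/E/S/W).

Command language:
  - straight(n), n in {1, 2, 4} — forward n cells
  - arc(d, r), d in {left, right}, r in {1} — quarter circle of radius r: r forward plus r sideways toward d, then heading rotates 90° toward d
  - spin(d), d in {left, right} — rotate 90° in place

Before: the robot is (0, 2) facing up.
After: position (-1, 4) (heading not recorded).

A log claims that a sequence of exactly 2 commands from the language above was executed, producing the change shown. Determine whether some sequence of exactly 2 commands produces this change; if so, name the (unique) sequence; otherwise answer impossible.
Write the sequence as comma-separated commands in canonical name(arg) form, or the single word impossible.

straight(1), arc(left, 1)

key: running arc(left, 1) before straight(1) would end elsewhere — order is forced
begin: (0, 2) facing up
step 1 (straight(1)): (0, 3) facing up
step 2 (arc(left, 1)): (-1, 4) facing left
all 49 alternatives checked — unique.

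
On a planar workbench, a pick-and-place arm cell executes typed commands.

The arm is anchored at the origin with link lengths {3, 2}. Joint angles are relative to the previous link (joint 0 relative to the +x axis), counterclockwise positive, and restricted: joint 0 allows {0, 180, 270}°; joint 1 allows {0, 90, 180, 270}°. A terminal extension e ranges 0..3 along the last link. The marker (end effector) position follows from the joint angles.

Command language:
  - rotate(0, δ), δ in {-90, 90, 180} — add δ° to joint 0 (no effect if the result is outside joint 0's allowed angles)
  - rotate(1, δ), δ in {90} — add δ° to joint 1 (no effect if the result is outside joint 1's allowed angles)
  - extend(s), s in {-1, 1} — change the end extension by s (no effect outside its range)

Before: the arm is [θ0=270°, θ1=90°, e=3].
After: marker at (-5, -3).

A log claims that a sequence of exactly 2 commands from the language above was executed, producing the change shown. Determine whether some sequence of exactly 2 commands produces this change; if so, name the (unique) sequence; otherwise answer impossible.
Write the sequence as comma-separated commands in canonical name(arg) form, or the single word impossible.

begin: [θ0=270°, θ1=90°, e=3]
1. rotate(1, 90) → [θ0=270°, θ1=180°, e=3]
2. rotate(1, 90) → [θ0=270°, θ1=270°, e=3]
uniquely the one of 36 2-step routes that fits.

rotate(1, 90), rotate(1, 90)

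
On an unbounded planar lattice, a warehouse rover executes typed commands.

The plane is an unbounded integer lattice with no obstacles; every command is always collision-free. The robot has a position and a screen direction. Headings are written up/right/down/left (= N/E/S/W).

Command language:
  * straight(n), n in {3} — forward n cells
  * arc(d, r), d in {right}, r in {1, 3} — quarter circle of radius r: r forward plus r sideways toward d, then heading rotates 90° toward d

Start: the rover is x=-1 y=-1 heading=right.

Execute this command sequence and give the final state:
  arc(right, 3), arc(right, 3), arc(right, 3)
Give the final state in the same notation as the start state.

x=-4 y=-4 heading=up

start: x=-1 y=-1 heading=right
t=1 arc(right, 3) ⇒ x=2 y=-4 heading=down
t=2 arc(right, 3) ⇒ x=-1 y=-7 heading=left
t=3 arc(right, 3) ⇒ x=-4 y=-4 heading=up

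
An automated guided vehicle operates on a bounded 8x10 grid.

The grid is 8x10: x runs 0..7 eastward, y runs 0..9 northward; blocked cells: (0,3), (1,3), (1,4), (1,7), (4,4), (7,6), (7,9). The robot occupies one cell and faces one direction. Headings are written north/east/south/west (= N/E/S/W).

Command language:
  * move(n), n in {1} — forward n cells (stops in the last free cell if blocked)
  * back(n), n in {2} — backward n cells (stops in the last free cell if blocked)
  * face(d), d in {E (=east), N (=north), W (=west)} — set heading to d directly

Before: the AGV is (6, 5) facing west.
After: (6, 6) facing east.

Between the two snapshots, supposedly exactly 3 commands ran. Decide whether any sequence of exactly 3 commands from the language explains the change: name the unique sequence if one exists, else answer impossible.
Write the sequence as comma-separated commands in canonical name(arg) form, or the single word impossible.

key: cell and facing (now E) both changed — the 3 commands mix motion and turning
initial: (6, 5) facing west
1. face(N) → (6, 5) facing north
2. move(1) → (6, 6) facing north
3. face(E) → (6, 6) facing east
uniquely the one of 125 3-step routes that fits.

face(N), move(1), face(E)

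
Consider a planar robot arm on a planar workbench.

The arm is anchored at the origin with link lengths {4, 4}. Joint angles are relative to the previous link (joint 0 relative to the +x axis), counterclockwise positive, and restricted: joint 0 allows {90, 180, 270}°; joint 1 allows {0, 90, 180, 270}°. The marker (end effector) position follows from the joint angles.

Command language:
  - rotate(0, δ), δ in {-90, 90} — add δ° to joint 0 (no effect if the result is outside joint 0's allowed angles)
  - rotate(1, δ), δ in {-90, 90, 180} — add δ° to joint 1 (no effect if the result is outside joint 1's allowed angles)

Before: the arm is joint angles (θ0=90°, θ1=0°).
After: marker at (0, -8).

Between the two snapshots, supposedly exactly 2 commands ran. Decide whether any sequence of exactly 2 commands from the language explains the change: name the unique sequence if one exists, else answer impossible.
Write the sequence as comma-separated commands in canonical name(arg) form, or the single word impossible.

initial: joint angles (θ0=90°, θ1=0°)
step 1 (rotate(0, 90)): joint angles (θ0=180°, θ1=0°)
step 2 (rotate(0, 90)): joint angles (θ0=270°, θ1=0°)
no other 2-command option fits: unique.

rotate(0, 90), rotate(0, 90)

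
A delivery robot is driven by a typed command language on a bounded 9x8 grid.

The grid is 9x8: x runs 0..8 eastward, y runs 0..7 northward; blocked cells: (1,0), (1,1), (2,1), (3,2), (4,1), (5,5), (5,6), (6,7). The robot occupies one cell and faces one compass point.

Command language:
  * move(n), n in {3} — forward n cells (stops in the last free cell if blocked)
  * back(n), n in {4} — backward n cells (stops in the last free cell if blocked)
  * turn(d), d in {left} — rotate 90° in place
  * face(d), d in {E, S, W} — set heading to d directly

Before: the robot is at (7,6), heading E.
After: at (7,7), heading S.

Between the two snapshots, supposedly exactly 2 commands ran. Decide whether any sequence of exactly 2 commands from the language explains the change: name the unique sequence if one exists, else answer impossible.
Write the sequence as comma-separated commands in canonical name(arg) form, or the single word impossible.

key: running back(4) before face(S) would end elsewhere — order is forced
from: at (7,6), heading E
[1] after face(S): at (7,6), heading S
[2] after back(4): at (7,7), heading S
uniquely the one of 36 2-step routes that fits.

face(S), back(4)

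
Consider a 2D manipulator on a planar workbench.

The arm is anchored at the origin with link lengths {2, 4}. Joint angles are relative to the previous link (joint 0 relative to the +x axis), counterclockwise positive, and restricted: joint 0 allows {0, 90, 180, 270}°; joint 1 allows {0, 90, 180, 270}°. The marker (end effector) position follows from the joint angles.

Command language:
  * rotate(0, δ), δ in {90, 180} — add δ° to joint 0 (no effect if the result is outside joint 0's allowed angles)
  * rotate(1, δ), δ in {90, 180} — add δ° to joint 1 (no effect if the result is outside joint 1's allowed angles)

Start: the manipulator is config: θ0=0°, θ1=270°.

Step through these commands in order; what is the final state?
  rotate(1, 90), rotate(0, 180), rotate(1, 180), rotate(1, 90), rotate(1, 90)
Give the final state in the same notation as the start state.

config: θ0=180°, θ1=0°

begin: config: θ0=0°, θ1=270°
step 1 (rotate(1, 90)): config: θ0=0°, θ1=0°
step 2 (rotate(0, 180)): config: θ0=180°, θ1=0°
step 3 (rotate(1, 180)): config: θ0=180°, θ1=180°
step 4 (rotate(1, 90)): config: θ0=180°, θ1=270°
step 5 (rotate(1, 90)): config: θ0=180°, θ1=0°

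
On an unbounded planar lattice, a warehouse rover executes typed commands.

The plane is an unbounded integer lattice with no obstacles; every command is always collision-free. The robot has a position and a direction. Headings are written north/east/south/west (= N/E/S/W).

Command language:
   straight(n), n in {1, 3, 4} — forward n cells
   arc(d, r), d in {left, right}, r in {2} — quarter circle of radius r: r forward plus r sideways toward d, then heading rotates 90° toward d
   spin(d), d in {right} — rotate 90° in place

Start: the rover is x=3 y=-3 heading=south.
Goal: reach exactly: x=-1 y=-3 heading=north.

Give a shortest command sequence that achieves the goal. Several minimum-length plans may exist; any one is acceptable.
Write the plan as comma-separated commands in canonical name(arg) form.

arc(right, 2), arc(right, 2)

start: x=3 y=-3 heading=south
[1] after arc(right, 2): x=1 y=-5 heading=west
[2] after arc(right, 2): x=-1 y=-3 heading=north
no 1-step plan works, so 2 is optimal.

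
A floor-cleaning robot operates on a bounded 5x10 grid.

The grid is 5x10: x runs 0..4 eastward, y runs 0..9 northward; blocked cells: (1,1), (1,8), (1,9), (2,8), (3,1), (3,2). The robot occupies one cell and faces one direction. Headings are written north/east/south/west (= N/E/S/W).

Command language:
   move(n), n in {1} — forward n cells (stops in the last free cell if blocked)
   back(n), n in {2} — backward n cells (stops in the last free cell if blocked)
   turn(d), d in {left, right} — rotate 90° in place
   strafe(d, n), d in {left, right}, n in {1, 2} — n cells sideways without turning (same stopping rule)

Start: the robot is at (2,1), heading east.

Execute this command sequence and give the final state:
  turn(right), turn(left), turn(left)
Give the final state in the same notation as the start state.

at (2,1), heading north

initial: at (2,1), heading east
step 1 (turn(right)): at (2,1), heading south
step 2 (turn(left)): at (2,1), heading east
step 3 (turn(left)): at (2,1), heading north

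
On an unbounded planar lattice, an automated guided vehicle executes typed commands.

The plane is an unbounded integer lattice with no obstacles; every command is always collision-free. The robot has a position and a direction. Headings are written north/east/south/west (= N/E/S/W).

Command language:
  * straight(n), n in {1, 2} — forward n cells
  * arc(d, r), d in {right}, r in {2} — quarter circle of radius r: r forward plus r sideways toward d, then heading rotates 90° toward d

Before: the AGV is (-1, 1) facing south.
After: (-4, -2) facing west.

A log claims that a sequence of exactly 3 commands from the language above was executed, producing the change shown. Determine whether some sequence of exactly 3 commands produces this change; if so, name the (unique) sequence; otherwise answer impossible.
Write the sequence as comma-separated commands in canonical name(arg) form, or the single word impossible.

key: position moved to (-4,-2) AND the heading swung to W — translation plus rotation needed
initial: (-1, 1) facing south
step 1 (straight(1)): (-1, 0) facing south
step 2 (arc(right, 2)): (-3, -2) facing west
step 3 (straight(1)): (-4, -2) facing west
no rival 3-sequence matches.

straight(1), arc(right, 2), straight(1)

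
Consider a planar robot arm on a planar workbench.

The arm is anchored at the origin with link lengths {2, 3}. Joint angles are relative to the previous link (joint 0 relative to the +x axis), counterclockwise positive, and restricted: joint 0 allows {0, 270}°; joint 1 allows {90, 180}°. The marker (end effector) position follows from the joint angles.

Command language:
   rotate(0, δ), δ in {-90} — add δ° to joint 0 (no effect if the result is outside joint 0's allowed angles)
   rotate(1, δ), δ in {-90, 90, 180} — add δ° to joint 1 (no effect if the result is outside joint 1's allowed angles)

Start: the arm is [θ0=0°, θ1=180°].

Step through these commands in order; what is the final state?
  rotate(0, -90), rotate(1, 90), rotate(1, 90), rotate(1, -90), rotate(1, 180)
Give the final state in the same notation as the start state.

start: [θ0=0°, θ1=180°]
[1] after rotate(0, -90): [θ0=270°, θ1=180°]
[2] after rotate(1, 90): [θ0=270°, θ1=180°]
[3] after rotate(1, 90): [θ0=270°, θ1=180°]
[4] after rotate(1, -90): [θ0=270°, θ1=90°]
[5] after rotate(1, 180): [θ0=270°, θ1=90°]

[θ0=270°, θ1=90°]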